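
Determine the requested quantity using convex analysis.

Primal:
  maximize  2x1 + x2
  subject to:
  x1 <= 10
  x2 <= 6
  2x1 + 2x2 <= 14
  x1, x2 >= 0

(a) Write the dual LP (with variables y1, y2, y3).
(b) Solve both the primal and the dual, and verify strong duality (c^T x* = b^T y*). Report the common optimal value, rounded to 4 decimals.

The standard primal-dual pair for 'max c^T x s.t. A x <= b, x >= 0' is:
  Dual:  min b^T y  s.t.  A^T y >= c,  y >= 0.

So the dual LP is:
  minimize  10y1 + 6y2 + 14y3
  subject to:
    y1 + 2y3 >= 2
    y2 + 2y3 >= 1
    y1, y2, y3 >= 0

Solving the primal: x* = (7, 0).
  primal value c^T x* = 14.
Solving the dual: y* = (0, 0, 1).
  dual value b^T y* = 14.
Strong duality: c^T x* = b^T y*. Confirmed.

14


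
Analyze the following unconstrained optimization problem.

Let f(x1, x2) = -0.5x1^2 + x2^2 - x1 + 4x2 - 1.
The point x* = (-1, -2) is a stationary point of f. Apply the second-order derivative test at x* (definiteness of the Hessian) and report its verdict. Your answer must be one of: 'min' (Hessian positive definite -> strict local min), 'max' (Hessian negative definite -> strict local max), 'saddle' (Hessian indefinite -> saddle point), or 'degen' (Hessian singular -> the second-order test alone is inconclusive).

Compute the Hessian H = grad^2 f:
  H = [[-1, 0], [0, 2]]
Verify stationarity: grad f(x*) = H x* + g = (0, 0).
Eigenvalues of H: -1, 2.
Eigenvalues have mixed signs, so H is indefinite -> x* is a saddle point.

saddle


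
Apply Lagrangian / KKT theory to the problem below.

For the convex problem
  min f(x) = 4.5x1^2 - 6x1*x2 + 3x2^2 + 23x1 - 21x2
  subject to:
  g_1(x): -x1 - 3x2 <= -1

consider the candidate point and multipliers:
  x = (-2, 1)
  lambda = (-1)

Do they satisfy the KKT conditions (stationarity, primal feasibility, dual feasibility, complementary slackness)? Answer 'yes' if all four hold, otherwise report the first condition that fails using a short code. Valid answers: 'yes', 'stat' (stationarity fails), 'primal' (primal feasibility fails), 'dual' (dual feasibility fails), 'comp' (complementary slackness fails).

Gradient of f: grad f(x) = Q x + c = (-1, -3)
Constraint values g_i(x) = a_i^T x - b_i:
  g_1((-2, 1)) = 0
Stationarity residual: grad f(x) + sum_i lambda_i a_i = (0, 0)
  -> stationarity OK
Primal feasibility (all g_i <= 0): OK
Dual feasibility (all lambda_i >= 0): FAILS
Complementary slackness (lambda_i * g_i(x) = 0 for all i): OK

Verdict: the first failing condition is dual_feasibility -> dual.

dual


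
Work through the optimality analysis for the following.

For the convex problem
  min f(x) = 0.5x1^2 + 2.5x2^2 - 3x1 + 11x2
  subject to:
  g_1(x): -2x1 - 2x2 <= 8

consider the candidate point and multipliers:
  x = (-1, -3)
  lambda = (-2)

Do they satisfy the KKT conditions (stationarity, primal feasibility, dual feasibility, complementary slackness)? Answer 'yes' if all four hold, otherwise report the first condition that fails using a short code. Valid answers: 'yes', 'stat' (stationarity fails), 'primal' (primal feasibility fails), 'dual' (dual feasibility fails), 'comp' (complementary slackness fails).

Gradient of f: grad f(x) = Q x + c = (-4, -4)
Constraint values g_i(x) = a_i^T x - b_i:
  g_1((-1, -3)) = 0
Stationarity residual: grad f(x) + sum_i lambda_i a_i = (0, 0)
  -> stationarity OK
Primal feasibility (all g_i <= 0): OK
Dual feasibility (all lambda_i >= 0): FAILS
Complementary slackness (lambda_i * g_i(x) = 0 for all i): OK

Verdict: the first failing condition is dual_feasibility -> dual.

dual


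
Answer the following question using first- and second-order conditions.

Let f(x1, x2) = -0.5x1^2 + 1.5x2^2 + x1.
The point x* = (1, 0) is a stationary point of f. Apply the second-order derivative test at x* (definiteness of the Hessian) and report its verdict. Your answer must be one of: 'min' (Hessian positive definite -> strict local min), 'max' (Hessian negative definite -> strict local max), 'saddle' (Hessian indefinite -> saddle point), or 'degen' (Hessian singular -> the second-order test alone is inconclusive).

Compute the Hessian H = grad^2 f:
  H = [[-1, 0], [0, 3]]
Verify stationarity: grad f(x*) = H x* + g = (0, 0).
Eigenvalues of H: -1, 3.
Eigenvalues have mixed signs, so H is indefinite -> x* is a saddle point.

saddle


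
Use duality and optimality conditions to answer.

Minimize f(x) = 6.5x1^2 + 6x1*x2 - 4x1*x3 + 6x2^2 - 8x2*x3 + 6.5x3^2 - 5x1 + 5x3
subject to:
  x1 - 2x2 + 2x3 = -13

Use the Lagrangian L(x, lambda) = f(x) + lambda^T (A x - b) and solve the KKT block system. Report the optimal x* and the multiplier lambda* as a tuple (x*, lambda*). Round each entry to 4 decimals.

Form the Lagrangian:
  L(x, lambda) = (1/2) x^T Q x + c^T x + lambda^T (A x - b)
Stationarity (grad_x L = 0): Q x + c + A^T lambda = 0.
Primal feasibility: A x = b.

This gives the KKT block system:
  [ Q   A^T ] [ x     ]   [-c ]
  [ A    0  ] [ lambda ] = [ b ]

Solving the linear system:
  x*      = (-2.9286, 2.8929, -2.1429)
  lambda* = (17.1429)
  f(x*)   = 113.3929

x* = (-2.9286, 2.8929, -2.1429), lambda* = (17.1429)


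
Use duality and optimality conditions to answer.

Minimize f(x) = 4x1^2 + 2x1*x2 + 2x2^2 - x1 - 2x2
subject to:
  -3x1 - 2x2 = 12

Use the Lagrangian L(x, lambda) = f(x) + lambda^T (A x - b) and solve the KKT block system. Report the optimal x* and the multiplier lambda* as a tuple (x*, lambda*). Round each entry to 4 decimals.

Form the Lagrangian:
  L(x, lambda) = (1/2) x^T Q x + c^T x + lambda^T (A x - b)
Stationarity (grad_x L = 0): Q x + c + A^T lambda = 0.
Primal feasibility: A x = b.

This gives the KKT block system:
  [ Q   A^T ] [ x     ]   [-c ]
  [ A    0  ] [ lambda ] = [ b ]

Solving the linear system:
  x*      = (-2.3636, -2.4545)
  lambda* = (-8.2727)
  f(x*)   = 53.2727

x* = (-2.3636, -2.4545), lambda* = (-8.2727)


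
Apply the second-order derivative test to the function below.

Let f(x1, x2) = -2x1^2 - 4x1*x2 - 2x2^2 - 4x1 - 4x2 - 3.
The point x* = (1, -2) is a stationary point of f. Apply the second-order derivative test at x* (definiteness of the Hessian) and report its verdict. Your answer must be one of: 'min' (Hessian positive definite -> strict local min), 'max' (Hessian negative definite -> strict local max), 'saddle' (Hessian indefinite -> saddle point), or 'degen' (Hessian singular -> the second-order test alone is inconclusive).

Compute the Hessian H = grad^2 f:
  H = [[-4, -4], [-4, -4]]
Verify stationarity: grad f(x*) = H x* + g = (0, 0).
Eigenvalues of H: -8, 0.
H has a zero eigenvalue (singular; negative semidefinite but not definite), so H is neither positive definite, negative definite, nor indefinite. The second-order test alone is inconclusive -> degen.
(Indeed, f is constant along the null direction of H through x*, so x* is not a strict local extremum.)

degen


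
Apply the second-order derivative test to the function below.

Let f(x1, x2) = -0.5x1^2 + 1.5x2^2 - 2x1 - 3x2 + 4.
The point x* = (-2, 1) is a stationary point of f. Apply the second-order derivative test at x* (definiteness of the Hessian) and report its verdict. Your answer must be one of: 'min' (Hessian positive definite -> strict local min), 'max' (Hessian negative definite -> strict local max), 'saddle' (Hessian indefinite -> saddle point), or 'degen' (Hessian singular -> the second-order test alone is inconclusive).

Compute the Hessian H = grad^2 f:
  H = [[-1, 0], [0, 3]]
Verify stationarity: grad f(x*) = H x* + g = (0, 0).
Eigenvalues of H: -1, 3.
Eigenvalues have mixed signs, so H is indefinite -> x* is a saddle point.

saddle


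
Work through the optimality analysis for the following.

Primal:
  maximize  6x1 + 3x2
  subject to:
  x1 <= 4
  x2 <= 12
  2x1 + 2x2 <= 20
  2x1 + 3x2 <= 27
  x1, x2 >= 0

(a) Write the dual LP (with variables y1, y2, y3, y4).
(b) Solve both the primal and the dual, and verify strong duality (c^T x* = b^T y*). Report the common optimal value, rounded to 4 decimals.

The standard primal-dual pair for 'max c^T x s.t. A x <= b, x >= 0' is:
  Dual:  min b^T y  s.t.  A^T y >= c,  y >= 0.

So the dual LP is:
  minimize  4y1 + 12y2 + 20y3 + 27y4
  subject to:
    y1 + 2y3 + 2y4 >= 6
    y2 + 2y3 + 3y4 >= 3
    y1, y2, y3, y4 >= 0

Solving the primal: x* = (4, 6).
  primal value c^T x* = 42.
Solving the dual: y* = (3, 0, 1.5, 0).
  dual value b^T y* = 42.
Strong duality: c^T x* = b^T y*. Confirmed.

42


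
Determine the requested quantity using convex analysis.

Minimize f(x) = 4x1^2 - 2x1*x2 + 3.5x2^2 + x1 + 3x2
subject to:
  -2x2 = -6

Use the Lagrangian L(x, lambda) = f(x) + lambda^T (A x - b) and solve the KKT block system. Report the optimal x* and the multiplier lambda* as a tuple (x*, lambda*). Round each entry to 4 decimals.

Form the Lagrangian:
  L(x, lambda) = (1/2) x^T Q x + c^T x + lambda^T (A x - b)
Stationarity (grad_x L = 0): Q x + c + A^T lambda = 0.
Primal feasibility: A x = b.

This gives the KKT block system:
  [ Q   A^T ] [ x     ]   [-c ]
  [ A    0  ] [ lambda ] = [ b ]

Solving the linear system:
  x*      = (0.625, 3)
  lambda* = (11.375)
  f(x*)   = 38.9375

x* = (0.625, 3), lambda* = (11.375)


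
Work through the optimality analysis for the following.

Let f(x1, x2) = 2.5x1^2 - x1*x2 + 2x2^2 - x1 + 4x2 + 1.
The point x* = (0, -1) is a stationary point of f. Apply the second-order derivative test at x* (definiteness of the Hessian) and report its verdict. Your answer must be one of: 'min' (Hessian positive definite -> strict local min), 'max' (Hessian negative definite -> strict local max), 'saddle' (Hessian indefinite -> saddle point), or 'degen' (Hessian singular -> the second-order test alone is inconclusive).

Compute the Hessian H = grad^2 f:
  H = [[5, -1], [-1, 4]]
Verify stationarity: grad f(x*) = H x* + g = (0, 0).
Eigenvalues of H: 3.382, 5.618.
Both eigenvalues > 0, so H is positive definite -> x* is a strict local min.

min


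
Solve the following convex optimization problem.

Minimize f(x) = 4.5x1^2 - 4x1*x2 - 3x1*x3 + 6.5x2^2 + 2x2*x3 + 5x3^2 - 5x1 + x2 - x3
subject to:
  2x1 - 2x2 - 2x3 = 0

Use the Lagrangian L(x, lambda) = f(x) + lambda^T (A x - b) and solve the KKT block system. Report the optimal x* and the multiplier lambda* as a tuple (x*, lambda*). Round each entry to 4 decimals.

Form the Lagrangian:
  L(x, lambda) = (1/2) x^T Q x + c^T x + lambda^T (A x - b)
Stationarity (grad_x L = 0): Q x + c + A^T lambda = 0.
Primal feasibility: A x = b.

This gives the KKT block system:
  [ Q   A^T ] [ x     ]   [-c ]
  [ A    0  ] [ lambda ] = [ b ]

Solving the linear system:
  x*      = (0.5783, 0.1687, 0.4096)
  lambda* = (0.8494)
  f(x*)   = -1.5663

x* = (0.5783, 0.1687, 0.4096), lambda* = (0.8494)


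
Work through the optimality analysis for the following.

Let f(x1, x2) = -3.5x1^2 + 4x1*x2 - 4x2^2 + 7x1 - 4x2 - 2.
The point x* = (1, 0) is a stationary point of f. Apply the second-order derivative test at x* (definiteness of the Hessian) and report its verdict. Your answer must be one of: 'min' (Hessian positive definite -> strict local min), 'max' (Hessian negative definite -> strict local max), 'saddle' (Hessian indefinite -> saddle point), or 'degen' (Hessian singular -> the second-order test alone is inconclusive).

Compute the Hessian H = grad^2 f:
  H = [[-7, 4], [4, -8]]
Verify stationarity: grad f(x*) = H x* + g = (0, 0).
Eigenvalues of H: -11.5311, -3.4689.
Both eigenvalues < 0, so H is negative definite -> x* is a strict local max.

max


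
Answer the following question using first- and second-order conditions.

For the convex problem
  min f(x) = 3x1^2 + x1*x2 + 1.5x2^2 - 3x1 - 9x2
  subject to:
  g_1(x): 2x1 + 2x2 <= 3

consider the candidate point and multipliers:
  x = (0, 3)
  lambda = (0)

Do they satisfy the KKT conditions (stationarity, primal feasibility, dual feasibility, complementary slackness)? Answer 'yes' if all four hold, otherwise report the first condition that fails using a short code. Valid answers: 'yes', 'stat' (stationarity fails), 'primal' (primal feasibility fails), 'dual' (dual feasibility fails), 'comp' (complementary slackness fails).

Gradient of f: grad f(x) = Q x + c = (0, 0)
Constraint values g_i(x) = a_i^T x - b_i:
  g_1((0, 3)) = 3
Stationarity residual: grad f(x) + sum_i lambda_i a_i = (0, 0)
  -> stationarity OK
Primal feasibility (all g_i <= 0): FAILS
Dual feasibility (all lambda_i >= 0): OK
Complementary slackness (lambda_i * g_i(x) = 0 for all i): OK

Verdict: the first failing condition is primal_feasibility -> primal.

primal


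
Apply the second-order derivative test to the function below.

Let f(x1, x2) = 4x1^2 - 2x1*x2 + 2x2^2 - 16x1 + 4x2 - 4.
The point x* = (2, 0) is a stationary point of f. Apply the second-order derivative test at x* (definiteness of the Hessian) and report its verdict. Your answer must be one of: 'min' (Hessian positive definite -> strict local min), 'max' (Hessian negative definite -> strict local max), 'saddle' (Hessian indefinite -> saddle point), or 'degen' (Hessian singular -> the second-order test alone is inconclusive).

Compute the Hessian H = grad^2 f:
  H = [[8, -2], [-2, 4]]
Verify stationarity: grad f(x*) = H x* + g = (0, 0).
Eigenvalues of H: 3.1716, 8.8284.
Both eigenvalues > 0, so H is positive definite -> x* is a strict local min.

min


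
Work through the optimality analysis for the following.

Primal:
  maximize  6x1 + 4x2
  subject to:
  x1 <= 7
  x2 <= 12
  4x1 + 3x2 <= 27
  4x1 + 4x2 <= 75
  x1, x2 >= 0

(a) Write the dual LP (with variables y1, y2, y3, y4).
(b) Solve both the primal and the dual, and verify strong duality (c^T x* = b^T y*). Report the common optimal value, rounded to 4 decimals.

The standard primal-dual pair for 'max c^T x s.t. A x <= b, x >= 0' is:
  Dual:  min b^T y  s.t.  A^T y >= c,  y >= 0.

So the dual LP is:
  minimize  7y1 + 12y2 + 27y3 + 75y4
  subject to:
    y1 + 4y3 + 4y4 >= 6
    y2 + 3y3 + 4y4 >= 4
    y1, y2, y3, y4 >= 0

Solving the primal: x* = (6.75, 0).
  primal value c^T x* = 40.5.
Solving the dual: y* = (0, 0, 1.5, 0).
  dual value b^T y* = 40.5.
Strong duality: c^T x* = b^T y*. Confirmed.

40.5


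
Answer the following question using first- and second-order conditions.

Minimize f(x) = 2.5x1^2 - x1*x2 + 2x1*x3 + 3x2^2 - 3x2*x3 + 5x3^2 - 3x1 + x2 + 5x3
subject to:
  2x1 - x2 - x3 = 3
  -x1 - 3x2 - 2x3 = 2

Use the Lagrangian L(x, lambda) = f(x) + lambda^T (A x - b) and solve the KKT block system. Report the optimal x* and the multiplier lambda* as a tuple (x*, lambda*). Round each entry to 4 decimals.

Form the Lagrangian:
  L(x, lambda) = (1/2) x^T Q x + c^T x + lambda^T (A x - b)
Stationarity (grad_x L = 0): Q x + c + A^T lambda = 0.
Primal feasibility: A x = b.

This gives the KKT block system:
  [ Q   A^T ] [ x     ]   [-c ]
  [ A    0  ] [ lambda ] = [ b ]

Solving the linear system:
  x*      = (0.8847, -0.4233, -0.8074)
  lambda* = (-0.0997, 0.0325)
  f(x*)   = -3.4401

x* = (0.8847, -0.4233, -0.8074), lambda* = (-0.0997, 0.0325)


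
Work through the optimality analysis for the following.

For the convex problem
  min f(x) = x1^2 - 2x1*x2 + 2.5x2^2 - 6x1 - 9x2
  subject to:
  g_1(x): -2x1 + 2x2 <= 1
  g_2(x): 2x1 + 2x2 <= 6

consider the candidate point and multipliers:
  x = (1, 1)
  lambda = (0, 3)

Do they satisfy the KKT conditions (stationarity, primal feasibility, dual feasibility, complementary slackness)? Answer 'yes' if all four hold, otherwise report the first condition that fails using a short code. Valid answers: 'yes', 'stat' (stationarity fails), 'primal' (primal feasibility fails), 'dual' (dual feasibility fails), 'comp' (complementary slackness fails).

Gradient of f: grad f(x) = Q x + c = (-6, -6)
Constraint values g_i(x) = a_i^T x - b_i:
  g_1((1, 1)) = -1
  g_2((1, 1)) = -2
Stationarity residual: grad f(x) + sum_i lambda_i a_i = (0, 0)
  -> stationarity OK
Primal feasibility (all g_i <= 0): OK
Dual feasibility (all lambda_i >= 0): OK
Complementary slackness (lambda_i * g_i(x) = 0 for all i): FAILS

Verdict: the first failing condition is complementary_slackness -> comp.

comp


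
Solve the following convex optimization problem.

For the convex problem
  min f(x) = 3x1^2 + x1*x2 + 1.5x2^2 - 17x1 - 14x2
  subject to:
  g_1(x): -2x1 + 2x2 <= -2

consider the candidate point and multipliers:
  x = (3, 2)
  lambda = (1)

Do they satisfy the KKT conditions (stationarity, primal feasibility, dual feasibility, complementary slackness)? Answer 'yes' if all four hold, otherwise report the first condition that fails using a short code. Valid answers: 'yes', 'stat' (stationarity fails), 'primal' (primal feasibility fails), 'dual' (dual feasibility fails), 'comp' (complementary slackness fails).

Gradient of f: grad f(x) = Q x + c = (3, -5)
Constraint values g_i(x) = a_i^T x - b_i:
  g_1((3, 2)) = 0
Stationarity residual: grad f(x) + sum_i lambda_i a_i = (1, -3)
  -> stationarity FAILS
Primal feasibility (all g_i <= 0): OK
Dual feasibility (all lambda_i >= 0): OK
Complementary slackness (lambda_i * g_i(x) = 0 for all i): OK

Verdict: the first failing condition is stationarity -> stat.

stat


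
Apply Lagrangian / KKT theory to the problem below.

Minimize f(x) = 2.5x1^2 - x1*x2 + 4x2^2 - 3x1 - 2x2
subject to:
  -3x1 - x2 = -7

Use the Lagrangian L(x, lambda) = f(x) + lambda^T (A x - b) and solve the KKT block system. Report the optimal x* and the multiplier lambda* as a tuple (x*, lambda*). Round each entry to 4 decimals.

Form the Lagrangian:
  L(x, lambda) = (1/2) x^T Q x + c^T x + lambda^T (A x - b)
Stationarity (grad_x L = 0): Q x + c + A^T lambda = 0.
Primal feasibility: A x = b.

This gives the KKT block system:
  [ Q   A^T ] [ x     ]   [-c ]
  [ A    0  ] [ lambda ] = [ b ]

Solving the linear system:
  x*      = (2.0723, 0.7831)
  lambda* = (2.1928)
  f(x*)   = 3.7831

x* = (2.0723, 0.7831), lambda* = (2.1928)


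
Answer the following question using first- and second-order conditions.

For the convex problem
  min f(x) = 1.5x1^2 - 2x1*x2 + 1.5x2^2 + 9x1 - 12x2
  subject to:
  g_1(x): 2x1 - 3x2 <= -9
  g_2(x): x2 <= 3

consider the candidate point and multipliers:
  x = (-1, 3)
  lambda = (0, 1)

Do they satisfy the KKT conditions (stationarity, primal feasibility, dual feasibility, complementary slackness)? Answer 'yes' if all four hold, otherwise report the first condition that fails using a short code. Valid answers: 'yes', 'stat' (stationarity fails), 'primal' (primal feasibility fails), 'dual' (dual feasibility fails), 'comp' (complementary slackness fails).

Gradient of f: grad f(x) = Q x + c = (0, -1)
Constraint values g_i(x) = a_i^T x - b_i:
  g_1((-1, 3)) = -2
  g_2((-1, 3)) = 0
Stationarity residual: grad f(x) + sum_i lambda_i a_i = (0, 0)
  -> stationarity OK
Primal feasibility (all g_i <= 0): OK
Dual feasibility (all lambda_i >= 0): OK
Complementary slackness (lambda_i * g_i(x) = 0 for all i): OK

Verdict: yes, KKT holds.

yes


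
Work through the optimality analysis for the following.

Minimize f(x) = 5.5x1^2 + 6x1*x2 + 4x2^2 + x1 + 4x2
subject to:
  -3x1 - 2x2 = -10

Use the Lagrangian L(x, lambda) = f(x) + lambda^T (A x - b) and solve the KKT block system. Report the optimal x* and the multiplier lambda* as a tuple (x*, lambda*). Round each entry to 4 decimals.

Form the Lagrangian:
  L(x, lambda) = (1/2) x^T Q x + c^T x + lambda^T (A x - b)
Stationarity (grad_x L = 0): Q x + c + A^T lambda = 0.
Primal feasibility: A x = b.

This gives the KKT block system:
  [ Q   A^T ] [ x     ]   [-c ]
  [ A    0  ] [ lambda ] = [ b ]

Solving the linear system:
  x*      = (3.1818, 0.2273)
  lambda* = (12.4545)
  f(x*)   = 64.3182

x* = (3.1818, 0.2273), lambda* = (12.4545)


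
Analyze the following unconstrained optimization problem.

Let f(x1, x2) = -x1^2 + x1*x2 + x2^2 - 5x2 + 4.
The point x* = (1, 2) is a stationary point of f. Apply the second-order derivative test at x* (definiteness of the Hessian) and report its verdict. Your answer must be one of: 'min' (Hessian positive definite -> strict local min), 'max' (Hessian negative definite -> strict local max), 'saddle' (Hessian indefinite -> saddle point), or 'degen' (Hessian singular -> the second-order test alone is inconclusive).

Compute the Hessian H = grad^2 f:
  H = [[-2, 1], [1, 2]]
Verify stationarity: grad f(x*) = H x* + g = (0, 0).
Eigenvalues of H: -2.2361, 2.2361.
Eigenvalues have mixed signs, so H is indefinite -> x* is a saddle point.

saddle


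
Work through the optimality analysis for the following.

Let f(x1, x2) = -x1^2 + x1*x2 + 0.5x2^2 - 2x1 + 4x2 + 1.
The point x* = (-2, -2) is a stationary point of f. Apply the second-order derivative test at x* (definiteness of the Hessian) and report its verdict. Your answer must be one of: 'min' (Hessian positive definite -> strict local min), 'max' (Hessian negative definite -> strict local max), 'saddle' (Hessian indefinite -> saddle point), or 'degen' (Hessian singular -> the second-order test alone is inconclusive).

Compute the Hessian H = grad^2 f:
  H = [[-2, 1], [1, 1]]
Verify stationarity: grad f(x*) = H x* + g = (0, 0).
Eigenvalues of H: -2.3028, 1.3028.
Eigenvalues have mixed signs, so H is indefinite -> x* is a saddle point.

saddle


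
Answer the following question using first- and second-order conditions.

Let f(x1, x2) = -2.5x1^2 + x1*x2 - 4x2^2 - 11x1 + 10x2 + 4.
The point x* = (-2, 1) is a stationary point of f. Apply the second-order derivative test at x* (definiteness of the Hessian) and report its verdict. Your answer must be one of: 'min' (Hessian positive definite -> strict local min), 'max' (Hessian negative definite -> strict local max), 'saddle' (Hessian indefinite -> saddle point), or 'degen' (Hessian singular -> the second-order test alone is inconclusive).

Compute the Hessian H = grad^2 f:
  H = [[-5, 1], [1, -8]]
Verify stationarity: grad f(x*) = H x* + g = (0, 0).
Eigenvalues of H: -8.3028, -4.6972.
Both eigenvalues < 0, so H is negative definite -> x* is a strict local max.

max


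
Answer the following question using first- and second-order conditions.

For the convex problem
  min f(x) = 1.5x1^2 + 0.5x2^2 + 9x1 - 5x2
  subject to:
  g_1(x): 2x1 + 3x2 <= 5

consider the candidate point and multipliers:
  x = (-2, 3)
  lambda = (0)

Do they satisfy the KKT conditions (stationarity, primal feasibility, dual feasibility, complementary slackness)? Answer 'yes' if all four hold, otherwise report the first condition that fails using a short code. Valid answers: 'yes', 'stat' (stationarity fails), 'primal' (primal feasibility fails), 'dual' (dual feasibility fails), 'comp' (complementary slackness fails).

Gradient of f: grad f(x) = Q x + c = (3, -2)
Constraint values g_i(x) = a_i^T x - b_i:
  g_1((-2, 3)) = 0
Stationarity residual: grad f(x) + sum_i lambda_i a_i = (3, -2)
  -> stationarity FAILS
Primal feasibility (all g_i <= 0): OK
Dual feasibility (all lambda_i >= 0): OK
Complementary slackness (lambda_i * g_i(x) = 0 for all i): OK

Verdict: the first failing condition is stationarity -> stat.

stat


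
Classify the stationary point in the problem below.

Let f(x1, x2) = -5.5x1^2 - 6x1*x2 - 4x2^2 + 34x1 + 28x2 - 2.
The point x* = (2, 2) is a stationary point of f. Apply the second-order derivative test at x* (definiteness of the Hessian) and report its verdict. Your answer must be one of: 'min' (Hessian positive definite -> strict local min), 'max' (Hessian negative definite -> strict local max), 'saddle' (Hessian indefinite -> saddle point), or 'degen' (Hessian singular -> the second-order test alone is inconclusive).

Compute the Hessian H = grad^2 f:
  H = [[-11, -6], [-6, -8]]
Verify stationarity: grad f(x*) = H x* + g = (0, 0).
Eigenvalues of H: -15.6847, -3.3153.
Both eigenvalues < 0, so H is negative definite -> x* is a strict local max.

max


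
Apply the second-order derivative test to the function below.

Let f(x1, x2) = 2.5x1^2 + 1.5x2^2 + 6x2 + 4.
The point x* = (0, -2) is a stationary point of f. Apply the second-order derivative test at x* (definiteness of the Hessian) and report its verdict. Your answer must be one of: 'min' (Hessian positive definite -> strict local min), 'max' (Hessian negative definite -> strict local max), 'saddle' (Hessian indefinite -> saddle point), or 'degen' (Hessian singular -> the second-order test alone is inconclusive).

Compute the Hessian H = grad^2 f:
  H = [[5, 0], [0, 3]]
Verify stationarity: grad f(x*) = H x* + g = (0, 0).
Eigenvalues of H: 3, 5.
Both eigenvalues > 0, so H is positive definite -> x* is a strict local min.

min


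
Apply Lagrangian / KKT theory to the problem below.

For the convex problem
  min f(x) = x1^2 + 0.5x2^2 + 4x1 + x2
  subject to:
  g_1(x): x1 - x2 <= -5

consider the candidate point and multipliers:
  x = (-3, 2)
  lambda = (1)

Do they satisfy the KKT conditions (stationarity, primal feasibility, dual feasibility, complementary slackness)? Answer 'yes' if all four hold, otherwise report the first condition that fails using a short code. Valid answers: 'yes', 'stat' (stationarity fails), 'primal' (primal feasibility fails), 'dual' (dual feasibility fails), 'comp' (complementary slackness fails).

Gradient of f: grad f(x) = Q x + c = (-2, 3)
Constraint values g_i(x) = a_i^T x - b_i:
  g_1((-3, 2)) = 0
Stationarity residual: grad f(x) + sum_i lambda_i a_i = (-1, 2)
  -> stationarity FAILS
Primal feasibility (all g_i <= 0): OK
Dual feasibility (all lambda_i >= 0): OK
Complementary slackness (lambda_i * g_i(x) = 0 for all i): OK

Verdict: the first failing condition is stationarity -> stat.

stat


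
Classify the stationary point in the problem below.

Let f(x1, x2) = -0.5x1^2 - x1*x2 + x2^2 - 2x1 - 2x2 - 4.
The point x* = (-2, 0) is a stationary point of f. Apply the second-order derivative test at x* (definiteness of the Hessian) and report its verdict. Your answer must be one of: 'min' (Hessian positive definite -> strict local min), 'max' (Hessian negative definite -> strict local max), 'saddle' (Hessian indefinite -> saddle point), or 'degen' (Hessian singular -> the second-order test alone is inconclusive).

Compute the Hessian H = grad^2 f:
  H = [[-1, -1], [-1, 2]]
Verify stationarity: grad f(x*) = H x* + g = (0, 0).
Eigenvalues of H: -1.3028, 2.3028.
Eigenvalues have mixed signs, so H is indefinite -> x* is a saddle point.

saddle


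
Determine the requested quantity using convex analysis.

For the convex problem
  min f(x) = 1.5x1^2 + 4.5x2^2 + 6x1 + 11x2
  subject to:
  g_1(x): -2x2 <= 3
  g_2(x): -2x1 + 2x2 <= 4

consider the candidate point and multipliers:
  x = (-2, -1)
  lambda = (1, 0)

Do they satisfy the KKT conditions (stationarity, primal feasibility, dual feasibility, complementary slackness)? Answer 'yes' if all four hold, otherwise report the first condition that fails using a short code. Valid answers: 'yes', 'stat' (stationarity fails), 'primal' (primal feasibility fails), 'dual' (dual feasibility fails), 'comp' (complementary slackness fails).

Gradient of f: grad f(x) = Q x + c = (0, 2)
Constraint values g_i(x) = a_i^T x - b_i:
  g_1((-2, -1)) = -1
  g_2((-2, -1)) = -2
Stationarity residual: grad f(x) + sum_i lambda_i a_i = (0, 0)
  -> stationarity OK
Primal feasibility (all g_i <= 0): OK
Dual feasibility (all lambda_i >= 0): OK
Complementary slackness (lambda_i * g_i(x) = 0 for all i): FAILS

Verdict: the first failing condition is complementary_slackness -> comp.

comp


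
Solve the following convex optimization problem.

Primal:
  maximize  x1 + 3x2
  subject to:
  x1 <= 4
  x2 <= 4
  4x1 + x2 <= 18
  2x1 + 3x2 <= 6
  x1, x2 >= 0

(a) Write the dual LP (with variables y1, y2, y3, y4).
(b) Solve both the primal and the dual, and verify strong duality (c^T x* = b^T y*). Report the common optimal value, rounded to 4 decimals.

The standard primal-dual pair for 'max c^T x s.t. A x <= b, x >= 0' is:
  Dual:  min b^T y  s.t.  A^T y >= c,  y >= 0.

So the dual LP is:
  minimize  4y1 + 4y2 + 18y3 + 6y4
  subject to:
    y1 + 4y3 + 2y4 >= 1
    y2 + y3 + 3y4 >= 3
    y1, y2, y3, y4 >= 0

Solving the primal: x* = (0, 2).
  primal value c^T x* = 6.
Solving the dual: y* = (0, 0, 0, 1).
  dual value b^T y* = 6.
Strong duality: c^T x* = b^T y*. Confirmed.

6


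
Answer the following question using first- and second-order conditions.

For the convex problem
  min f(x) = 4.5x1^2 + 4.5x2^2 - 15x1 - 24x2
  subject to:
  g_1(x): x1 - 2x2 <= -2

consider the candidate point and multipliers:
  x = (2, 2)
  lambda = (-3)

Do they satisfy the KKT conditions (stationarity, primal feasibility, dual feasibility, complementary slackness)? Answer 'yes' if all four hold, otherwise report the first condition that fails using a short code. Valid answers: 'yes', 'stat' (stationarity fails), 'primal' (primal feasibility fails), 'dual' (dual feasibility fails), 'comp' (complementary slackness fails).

Gradient of f: grad f(x) = Q x + c = (3, -6)
Constraint values g_i(x) = a_i^T x - b_i:
  g_1((2, 2)) = 0
Stationarity residual: grad f(x) + sum_i lambda_i a_i = (0, 0)
  -> stationarity OK
Primal feasibility (all g_i <= 0): OK
Dual feasibility (all lambda_i >= 0): FAILS
Complementary slackness (lambda_i * g_i(x) = 0 for all i): OK

Verdict: the first failing condition is dual_feasibility -> dual.

dual


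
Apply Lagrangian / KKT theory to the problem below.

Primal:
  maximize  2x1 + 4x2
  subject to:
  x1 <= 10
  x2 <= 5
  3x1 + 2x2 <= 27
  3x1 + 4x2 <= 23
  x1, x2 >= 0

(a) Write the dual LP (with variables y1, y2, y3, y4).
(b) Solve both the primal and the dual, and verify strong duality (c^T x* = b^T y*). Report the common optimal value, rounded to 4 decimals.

The standard primal-dual pair for 'max c^T x s.t. A x <= b, x >= 0' is:
  Dual:  min b^T y  s.t.  A^T y >= c,  y >= 0.

So the dual LP is:
  minimize  10y1 + 5y2 + 27y3 + 23y4
  subject to:
    y1 + 3y3 + 3y4 >= 2
    y2 + 2y3 + 4y4 >= 4
    y1, y2, y3, y4 >= 0

Solving the primal: x* = (1, 5).
  primal value c^T x* = 22.
Solving the dual: y* = (0, 1.3333, 0, 0.6667).
  dual value b^T y* = 22.
Strong duality: c^T x* = b^T y*. Confirmed.

22


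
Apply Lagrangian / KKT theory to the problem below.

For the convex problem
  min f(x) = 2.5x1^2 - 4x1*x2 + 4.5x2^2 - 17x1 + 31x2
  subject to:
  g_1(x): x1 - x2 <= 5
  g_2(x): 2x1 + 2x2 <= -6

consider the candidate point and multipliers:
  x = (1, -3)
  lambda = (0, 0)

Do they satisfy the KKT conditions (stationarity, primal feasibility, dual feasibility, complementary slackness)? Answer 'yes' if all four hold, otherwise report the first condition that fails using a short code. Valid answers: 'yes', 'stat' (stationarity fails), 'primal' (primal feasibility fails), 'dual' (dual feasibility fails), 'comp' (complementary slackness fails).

Gradient of f: grad f(x) = Q x + c = (0, 0)
Constraint values g_i(x) = a_i^T x - b_i:
  g_1((1, -3)) = -1
  g_2((1, -3)) = 2
Stationarity residual: grad f(x) + sum_i lambda_i a_i = (0, 0)
  -> stationarity OK
Primal feasibility (all g_i <= 0): FAILS
Dual feasibility (all lambda_i >= 0): OK
Complementary slackness (lambda_i * g_i(x) = 0 for all i): OK

Verdict: the first failing condition is primal_feasibility -> primal.

primal


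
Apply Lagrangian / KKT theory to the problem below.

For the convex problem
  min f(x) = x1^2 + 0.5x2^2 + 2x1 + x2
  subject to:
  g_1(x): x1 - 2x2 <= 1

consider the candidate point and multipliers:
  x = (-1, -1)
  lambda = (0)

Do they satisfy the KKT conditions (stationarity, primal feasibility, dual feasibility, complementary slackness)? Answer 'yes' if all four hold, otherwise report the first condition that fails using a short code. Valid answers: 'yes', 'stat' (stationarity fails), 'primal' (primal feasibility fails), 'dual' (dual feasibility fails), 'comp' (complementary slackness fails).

Gradient of f: grad f(x) = Q x + c = (0, 0)
Constraint values g_i(x) = a_i^T x - b_i:
  g_1((-1, -1)) = 0
Stationarity residual: grad f(x) + sum_i lambda_i a_i = (0, 0)
  -> stationarity OK
Primal feasibility (all g_i <= 0): OK
Dual feasibility (all lambda_i >= 0): OK
Complementary slackness (lambda_i * g_i(x) = 0 for all i): OK

Verdict: yes, KKT holds.

yes


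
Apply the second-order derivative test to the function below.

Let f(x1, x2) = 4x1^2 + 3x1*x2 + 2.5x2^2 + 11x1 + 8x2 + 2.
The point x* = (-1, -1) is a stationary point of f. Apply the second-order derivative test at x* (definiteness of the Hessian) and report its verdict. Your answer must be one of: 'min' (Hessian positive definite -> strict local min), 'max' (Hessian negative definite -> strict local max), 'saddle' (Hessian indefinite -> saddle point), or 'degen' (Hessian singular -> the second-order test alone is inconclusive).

Compute the Hessian H = grad^2 f:
  H = [[8, 3], [3, 5]]
Verify stationarity: grad f(x*) = H x* + g = (0, 0).
Eigenvalues of H: 3.1459, 9.8541.
Both eigenvalues > 0, so H is positive definite -> x* is a strict local min.

min


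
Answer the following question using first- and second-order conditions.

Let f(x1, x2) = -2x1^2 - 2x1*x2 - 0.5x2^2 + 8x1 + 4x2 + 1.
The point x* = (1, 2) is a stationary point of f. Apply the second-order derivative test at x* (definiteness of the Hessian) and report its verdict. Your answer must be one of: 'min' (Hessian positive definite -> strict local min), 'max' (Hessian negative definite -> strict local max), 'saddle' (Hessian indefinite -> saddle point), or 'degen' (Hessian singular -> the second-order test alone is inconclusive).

Compute the Hessian H = grad^2 f:
  H = [[-4, -2], [-2, -1]]
Verify stationarity: grad f(x*) = H x* + g = (0, 0).
Eigenvalues of H: -5, 0.
H has a zero eigenvalue (singular; negative semidefinite but not definite), so H is neither positive definite, negative definite, nor indefinite. The second-order test alone is inconclusive -> degen.
(Indeed, f is constant along the null direction of H through x*, so x* is not a strict local extremum.)

degen


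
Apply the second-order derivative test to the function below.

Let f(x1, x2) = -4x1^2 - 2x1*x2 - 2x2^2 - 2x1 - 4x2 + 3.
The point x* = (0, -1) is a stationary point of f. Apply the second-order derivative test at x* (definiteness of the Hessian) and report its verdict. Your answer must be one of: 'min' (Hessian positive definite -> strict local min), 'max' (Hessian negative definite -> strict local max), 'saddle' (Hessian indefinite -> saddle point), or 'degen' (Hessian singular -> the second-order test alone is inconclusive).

Compute the Hessian H = grad^2 f:
  H = [[-8, -2], [-2, -4]]
Verify stationarity: grad f(x*) = H x* + g = (0, 0).
Eigenvalues of H: -8.8284, -3.1716.
Both eigenvalues < 0, so H is negative definite -> x* is a strict local max.

max


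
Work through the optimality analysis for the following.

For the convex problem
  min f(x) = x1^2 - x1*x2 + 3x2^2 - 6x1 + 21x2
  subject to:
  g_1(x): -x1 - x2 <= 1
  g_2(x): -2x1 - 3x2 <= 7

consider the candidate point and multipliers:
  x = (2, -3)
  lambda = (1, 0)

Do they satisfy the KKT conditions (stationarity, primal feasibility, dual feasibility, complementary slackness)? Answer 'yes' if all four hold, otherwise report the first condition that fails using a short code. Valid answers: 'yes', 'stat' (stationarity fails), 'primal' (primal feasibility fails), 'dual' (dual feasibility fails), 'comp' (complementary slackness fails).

Gradient of f: grad f(x) = Q x + c = (1, 1)
Constraint values g_i(x) = a_i^T x - b_i:
  g_1((2, -3)) = 0
  g_2((2, -3)) = -2
Stationarity residual: grad f(x) + sum_i lambda_i a_i = (0, 0)
  -> stationarity OK
Primal feasibility (all g_i <= 0): OK
Dual feasibility (all lambda_i >= 0): OK
Complementary slackness (lambda_i * g_i(x) = 0 for all i): OK

Verdict: yes, KKT holds.

yes


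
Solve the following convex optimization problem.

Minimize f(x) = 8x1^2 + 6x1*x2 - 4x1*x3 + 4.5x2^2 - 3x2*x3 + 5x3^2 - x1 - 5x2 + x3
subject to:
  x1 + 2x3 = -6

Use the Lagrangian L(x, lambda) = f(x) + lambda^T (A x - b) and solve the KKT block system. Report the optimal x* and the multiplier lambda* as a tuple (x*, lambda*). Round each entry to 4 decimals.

Form the Lagrangian:
  L(x, lambda) = (1/2) x^T Q x + c^T x + lambda^T (A x - b)
Stationarity (grad_x L = 0): Q x + c + A^T lambda = 0.
Primal feasibility: A x = b.

This gives the KKT block system:
  [ Q   A^T ] [ x     ]   [-c ]
  [ A    0  ] [ lambda ] = [ b ]

Solving the linear system:
  x*      = (-1.3641, 0.6923, -2.3179)
  lambda* = (9.4)
  f(x*)   = 25.9923

x* = (-1.3641, 0.6923, -2.3179), lambda* = (9.4)


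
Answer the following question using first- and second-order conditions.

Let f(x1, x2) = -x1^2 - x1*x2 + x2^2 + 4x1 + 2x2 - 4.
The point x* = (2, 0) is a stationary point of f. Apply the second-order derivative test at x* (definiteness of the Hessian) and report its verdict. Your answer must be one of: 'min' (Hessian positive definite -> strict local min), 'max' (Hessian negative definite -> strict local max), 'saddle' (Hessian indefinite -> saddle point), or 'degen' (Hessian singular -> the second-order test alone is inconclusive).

Compute the Hessian H = grad^2 f:
  H = [[-2, -1], [-1, 2]]
Verify stationarity: grad f(x*) = H x* + g = (0, 0).
Eigenvalues of H: -2.2361, 2.2361.
Eigenvalues have mixed signs, so H is indefinite -> x* is a saddle point.

saddle


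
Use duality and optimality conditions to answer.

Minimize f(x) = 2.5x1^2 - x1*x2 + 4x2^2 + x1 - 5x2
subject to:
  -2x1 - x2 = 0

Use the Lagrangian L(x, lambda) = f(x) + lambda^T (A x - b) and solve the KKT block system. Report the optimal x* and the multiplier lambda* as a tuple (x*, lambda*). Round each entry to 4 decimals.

Form the Lagrangian:
  L(x, lambda) = (1/2) x^T Q x + c^T x + lambda^T (A x - b)
Stationarity (grad_x L = 0): Q x + c + A^T lambda = 0.
Primal feasibility: A x = b.

This gives the KKT block system:
  [ Q   A^T ] [ x     ]   [-c ]
  [ A    0  ] [ lambda ] = [ b ]

Solving the linear system:
  x*      = (-0.2683, 0.5366)
  lambda* = (-0.439)
  f(x*)   = -1.4756

x* = (-0.2683, 0.5366), lambda* = (-0.439)


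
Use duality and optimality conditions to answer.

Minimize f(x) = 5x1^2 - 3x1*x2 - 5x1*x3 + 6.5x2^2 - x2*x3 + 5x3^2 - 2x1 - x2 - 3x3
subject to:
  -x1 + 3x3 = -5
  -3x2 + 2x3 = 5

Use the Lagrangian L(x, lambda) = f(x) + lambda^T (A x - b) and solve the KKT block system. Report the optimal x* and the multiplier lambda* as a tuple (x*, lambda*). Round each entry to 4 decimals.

Form the Lagrangian:
  L(x, lambda) = (1/2) x^T Q x + c^T x + lambda^T (A x - b)
Stationarity (grad_x L = 0): Q x + c + A^T lambda = 0.
Primal feasibility: A x = b.

This gives the KKT block system:
  [ Q   A^T ] [ x     ]   [-c ]
  [ A    0  ] [ lambda ] = [ b ]

Solving the linear system:
  x*      = (-0.1673, -2.8149, -1.7224)
  lambda* = (13.3843, -11.79)
  f(x*)   = 67.0943

x* = (-0.1673, -2.8149, -1.7224), lambda* = (13.3843, -11.79)


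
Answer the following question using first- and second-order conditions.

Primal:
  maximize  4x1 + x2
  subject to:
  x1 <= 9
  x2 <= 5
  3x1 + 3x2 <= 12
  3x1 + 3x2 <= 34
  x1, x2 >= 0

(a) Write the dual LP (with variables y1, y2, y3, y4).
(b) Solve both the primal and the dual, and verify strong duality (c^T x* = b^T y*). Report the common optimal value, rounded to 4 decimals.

The standard primal-dual pair for 'max c^T x s.t. A x <= b, x >= 0' is:
  Dual:  min b^T y  s.t.  A^T y >= c,  y >= 0.

So the dual LP is:
  minimize  9y1 + 5y2 + 12y3 + 34y4
  subject to:
    y1 + 3y3 + 3y4 >= 4
    y2 + 3y3 + 3y4 >= 1
    y1, y2, y3, y4 >= 0

Solving the primal: x* = (4, 0).
  primal value c^T x* = 16.
Solving the dual: y* = (0, 0, 1.3333, 0).
  dual value b^T y* = 16.
Strong duality: c^T x* = b^T y*. Confirmed.

16


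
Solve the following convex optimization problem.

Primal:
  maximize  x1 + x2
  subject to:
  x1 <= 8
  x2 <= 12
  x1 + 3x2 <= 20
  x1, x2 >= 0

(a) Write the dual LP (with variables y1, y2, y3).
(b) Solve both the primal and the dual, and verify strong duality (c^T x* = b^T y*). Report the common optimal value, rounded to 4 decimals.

The standard primal-dual pair for 'max c^T x s.t. A x <= b, x >= 0' is:
  Dual:  min b^T y  s.t.  A^T y >= c,  y >= 0.

So the dual LP is:
  minimize  8y1 + 12y2 + 20y3
  subject to:
    y1 + y3 >= 1
    y2 + 3y3 >= 1
    y1, y2, y3 >= 0

Solving the primal: x* = (8, 4).
  primal value c^T x* = 12.
Solving the dual: y* = (0.6667, 0, 0.3333).
  dual value b^T y* = 12.
Strong duality: c^T x* = b^T y*. Confirmed.

12


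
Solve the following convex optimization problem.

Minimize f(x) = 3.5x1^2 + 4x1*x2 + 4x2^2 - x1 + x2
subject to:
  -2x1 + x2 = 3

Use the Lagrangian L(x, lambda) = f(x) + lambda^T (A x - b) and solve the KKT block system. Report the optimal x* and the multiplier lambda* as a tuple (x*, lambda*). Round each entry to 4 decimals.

Form the Lagrangian:
  L(x, lambda) = (1/2) x^T Q x + c^T x + lambda^T (A x - b)
Stationarity (grad_x L = 0): Q x + c + A^T lambda = 0.
Primal feasibility: A x = b.

This gives the KKT block system:
  [ Q   A^T ] [ x     ]   [-c ]
  [ A    0  ] [ lambda ] = [ b ]

Solving the linear system:
  x*      = (-1.1091, 0.7818)
  lambda* = (-2.8182)
  f(x*)   = 5.1727

x* = (-1.1091, 0.7818), lambda* = (-2.8182)
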